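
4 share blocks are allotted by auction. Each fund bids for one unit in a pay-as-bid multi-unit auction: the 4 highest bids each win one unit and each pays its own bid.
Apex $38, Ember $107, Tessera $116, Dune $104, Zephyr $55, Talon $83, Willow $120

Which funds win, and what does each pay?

Bids ranked high→low: 120 (Willow), 116 (Tessera), 107 (Ember), 104 (Dune), 83 (Talon), 55 (Zephyr), …
The 4 highest are Willow, Tessera, Ember, Dune.
Each winner pays its own bid: Willow $120, Tessera $116, Ember $107, Dune $104.

Willow $120, Tessera $116, Ember $107, Dune $104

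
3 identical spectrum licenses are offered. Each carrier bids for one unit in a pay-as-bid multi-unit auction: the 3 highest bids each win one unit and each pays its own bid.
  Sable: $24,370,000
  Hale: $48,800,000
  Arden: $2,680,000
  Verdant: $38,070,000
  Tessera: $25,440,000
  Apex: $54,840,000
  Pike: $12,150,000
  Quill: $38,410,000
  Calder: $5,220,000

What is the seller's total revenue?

Ordering the bids: 54,840,000 (Apex), 48,800,000 (Hale), 38,410,000 (Quill), 38,070,000 (Verdant), 25,440,000 (Tessera), …
Winners (3 units): Apex, Hale, Quill.
Total revenue = 54,840,000 + 48,800,000 + 38,410,000 = $142,050,000.

Total revenue: $142,050,000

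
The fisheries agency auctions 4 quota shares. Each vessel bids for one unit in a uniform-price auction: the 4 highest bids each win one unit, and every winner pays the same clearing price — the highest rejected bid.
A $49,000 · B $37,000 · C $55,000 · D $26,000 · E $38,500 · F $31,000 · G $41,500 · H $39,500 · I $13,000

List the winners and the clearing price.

C, A, G, H; each pays $38,500

Sorting: 55,000 (C), 49,000 (A), 41,500 (G), 39,500 (H), 38,500 (E), 37,000 (B), …
Top 4: C, A, G, H.
Clearing price = highest rejected bid = $38,500.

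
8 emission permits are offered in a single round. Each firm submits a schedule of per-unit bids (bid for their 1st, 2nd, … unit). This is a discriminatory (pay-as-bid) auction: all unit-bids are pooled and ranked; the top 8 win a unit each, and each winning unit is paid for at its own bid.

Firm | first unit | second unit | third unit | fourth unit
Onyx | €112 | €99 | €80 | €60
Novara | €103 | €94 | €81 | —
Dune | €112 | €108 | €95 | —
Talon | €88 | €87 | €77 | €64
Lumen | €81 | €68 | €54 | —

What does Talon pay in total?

Talon pays €88

All unit-bids, highest first — top 8: 112 (Onyx-1), 112 (Dune-1), 108 (Dune-2), 103 (Novara-1), 99 (Onyx-2), 95 (Dune-3), 94 (Novara-2), 88 (Talon-1)
Next rejected bid: €87 (not a price — pay-as-bid).
Talon's winning unit-bids: 88 = €88.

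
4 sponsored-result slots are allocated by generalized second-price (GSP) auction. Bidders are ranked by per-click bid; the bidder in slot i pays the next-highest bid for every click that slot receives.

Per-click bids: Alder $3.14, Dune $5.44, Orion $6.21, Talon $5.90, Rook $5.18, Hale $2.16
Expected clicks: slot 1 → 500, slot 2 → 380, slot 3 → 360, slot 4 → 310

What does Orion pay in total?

Orion pays $2950.00

Sorting advertisers: $6.21 (Orion) > $5.90 (Talon) > $5.44 (Dune) > $5.18 (Rook) > $3.14 (Alder) > …
Orion holds slot 1 → pays next bid $5.90 × 500 clicks = $2950.00.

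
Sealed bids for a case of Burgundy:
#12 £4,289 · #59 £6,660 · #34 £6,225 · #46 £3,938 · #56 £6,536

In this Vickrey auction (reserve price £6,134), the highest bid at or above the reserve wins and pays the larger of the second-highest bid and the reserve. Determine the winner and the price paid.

Bids ranked: 6,660 (#59) > 6,536 (#56) > 6,225 (#34) > 4,289 (#12) > 3,938 (#46)
Highest eligible bid: #59 at £6,660.
max(second-highest £6,536, reserve £6,134) = £6,536; the reserve does not bind.

#59 pays £6,536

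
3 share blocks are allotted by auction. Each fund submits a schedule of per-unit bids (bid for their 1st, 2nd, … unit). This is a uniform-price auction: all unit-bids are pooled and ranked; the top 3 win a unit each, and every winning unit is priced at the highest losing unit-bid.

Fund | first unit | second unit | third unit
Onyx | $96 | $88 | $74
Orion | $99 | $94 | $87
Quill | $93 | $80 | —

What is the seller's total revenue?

Pooled unit-bids ranked (top 3): 99 (Orion-1), 96 (Onyx-1), 94 (Orion-2)
Highest rejected unit-bid = $93.
Allocation: Onyx 1, Orion 2. Every unit priced at $93.
Revenue = 3 × 93 = $279.

Total revenue: $279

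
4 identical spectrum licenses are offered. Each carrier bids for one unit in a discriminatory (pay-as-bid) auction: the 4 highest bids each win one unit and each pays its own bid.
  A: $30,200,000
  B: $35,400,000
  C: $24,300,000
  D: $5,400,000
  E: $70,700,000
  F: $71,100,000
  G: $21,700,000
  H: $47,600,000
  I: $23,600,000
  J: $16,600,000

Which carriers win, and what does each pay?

Sorting: 71,100,000 (F), 70,700,000 (E), 47,600,000 (H), 35,400,000 (B), 30,200,000 (A), 24,300,000 (C), …
Top 4: F, E, H, B.
Each winner pays its own bid: F $71,100,000, E $70,700,000, H $47,600,000, B $35,400,000.

F $71,100,000, E $70,700,000, H $47,600,000, B $35,400,000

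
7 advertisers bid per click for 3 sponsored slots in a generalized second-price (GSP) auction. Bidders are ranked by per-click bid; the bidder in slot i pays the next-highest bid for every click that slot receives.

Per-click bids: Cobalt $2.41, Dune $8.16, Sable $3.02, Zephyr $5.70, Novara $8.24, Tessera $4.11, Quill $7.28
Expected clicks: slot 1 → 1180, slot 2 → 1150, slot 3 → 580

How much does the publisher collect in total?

Sorting advertisers: $8.24 (Novara) > $8.16 (Dune) > $7.28 (Quill) > $5.70 (Zephyr) > …
Slot 1: Novara pays $8.16 × 1180 = $9628.80
Slot 2: Dune pays $7.28 × 1150 = $8372.00
Slot 3: Quill pays $5.70 × 580 = $3306.00
Total = $21306.80

Total revenue: $21306.80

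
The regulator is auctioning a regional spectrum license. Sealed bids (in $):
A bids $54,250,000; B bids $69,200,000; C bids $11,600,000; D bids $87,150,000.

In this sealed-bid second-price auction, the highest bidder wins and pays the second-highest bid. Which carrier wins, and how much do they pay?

D pays $69,200,000

Sealed-bid second-price auction: the highest bidder wins and pays the second-highest bid.
Sorting bids: 87,150,000 (D) > 69,200,000 (B) > 54,250,000 (A) > 11,600,000 (C)
D is highest; pays the second-highest bid, $69,200,000.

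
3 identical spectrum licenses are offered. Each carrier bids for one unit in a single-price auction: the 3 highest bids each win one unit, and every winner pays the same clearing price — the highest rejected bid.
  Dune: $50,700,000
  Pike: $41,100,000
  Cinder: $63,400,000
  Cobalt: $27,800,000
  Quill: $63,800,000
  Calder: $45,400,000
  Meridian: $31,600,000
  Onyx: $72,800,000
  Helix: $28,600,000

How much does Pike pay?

Ordering the bids: 72,800,000 (Onyx), 63,800,000 (Quill), 63,400,000 (Cinder), 50,700,000 (Dune), 45,400,000 (Calder), …
Top 3: Onyx, Quill, Cinder.
Clearing price = highest rejected bid = $50,700,000.
Pike does not win → pays $0.

Pike pays $0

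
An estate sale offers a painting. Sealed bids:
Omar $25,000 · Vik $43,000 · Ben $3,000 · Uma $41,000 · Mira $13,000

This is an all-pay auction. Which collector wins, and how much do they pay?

Rule: the highest bidder wins the item, but every bidder pays their own bid.
Bids in order: 43,000 (Vik) > 41,000 (Uma) > 25,000 (Omar) > 13,000 (Mira) > 3,000 (Ben)
Vik is highest and takes the item; every bidder forfeits their bid.

Vik pays $43,000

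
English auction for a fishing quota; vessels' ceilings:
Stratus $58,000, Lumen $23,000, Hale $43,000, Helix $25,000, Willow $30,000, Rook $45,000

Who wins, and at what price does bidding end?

Stratus wins at $45,000

Limits in order: 58,000 (Stratus) > 45,000 (Rook) > 43,000 (Hale) > 30,000 (Willow) > 25,000 (Helix) > 23,000 (Lumen)
Bidding ends when Rook exits at $45,000; Stratus takes it.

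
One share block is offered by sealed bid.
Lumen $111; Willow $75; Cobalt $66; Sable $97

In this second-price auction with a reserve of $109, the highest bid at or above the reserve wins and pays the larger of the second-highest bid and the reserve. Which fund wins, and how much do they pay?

Sorting bids: 111 (Lumen) > 97 (Sable) > 75 (Willow) > 66 (Cobalt)
Lumen has the top bid at or above the reserve ($111).
Second-highest bid $97 is below the reserve $109, so the reserve binds → payment $109.

Lumen pays $109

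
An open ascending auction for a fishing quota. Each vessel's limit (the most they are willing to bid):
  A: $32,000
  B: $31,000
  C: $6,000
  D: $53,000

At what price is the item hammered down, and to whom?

D wins at $32,000

Rule: the price rises until one bidder remains; the winner pays the price at which the last rival dropped out.
Limits in order: 53,000 (D) > 32,000 (A) > 31,000 (B) > 6,000 (C)
Once the price passes $32,000, only D is left; the hammer falls at A's limit of $32,000.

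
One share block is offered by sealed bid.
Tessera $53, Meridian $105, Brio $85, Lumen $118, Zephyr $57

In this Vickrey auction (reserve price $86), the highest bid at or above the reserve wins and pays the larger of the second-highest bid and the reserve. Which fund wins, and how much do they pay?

Vickrey auction (reserve price $86): the highest bid at or above the reserve wins and pays the larger of the second-highest bid and the reserve.
Bids ranked: 118 (Lumen) > 105 (Meridian) > 85 (Brio) > 57 (Zephyr) > 53 (Tessera)
Highest eligible bid: Lumen at $118.
max(second-highest $105, reserve $86) = $105; the reserve does not bind.

Lumen pays $105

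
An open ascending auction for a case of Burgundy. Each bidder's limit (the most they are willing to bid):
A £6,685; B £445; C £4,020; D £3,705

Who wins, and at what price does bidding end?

A wins at £4,020

Sorting limits: 6,685 (A) > 4,020 (C) > 3,705 (D) > 445 (B)
C is the last rival to drop out, at £4,020; A remains and wins at that price.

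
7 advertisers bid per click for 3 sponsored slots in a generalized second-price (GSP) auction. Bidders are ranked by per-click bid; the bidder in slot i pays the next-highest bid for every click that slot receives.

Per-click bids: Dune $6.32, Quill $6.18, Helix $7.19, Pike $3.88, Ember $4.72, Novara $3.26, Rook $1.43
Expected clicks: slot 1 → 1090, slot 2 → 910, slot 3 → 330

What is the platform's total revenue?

Per-click bids in order: $7.19 (Helix) > $6.32 (Dune) > $6.18 (Quill) > $4.72 (Ember) > …
Slot 1: Helix pays $6.32 × 1090 = $6888.80
Slot 2: Dune pays $6.18 × 910 = $5623.80
Slot 3: Quill pays $4.72 × 330 = $1557.60
Total = $14070.20

Total revenue: $14070.20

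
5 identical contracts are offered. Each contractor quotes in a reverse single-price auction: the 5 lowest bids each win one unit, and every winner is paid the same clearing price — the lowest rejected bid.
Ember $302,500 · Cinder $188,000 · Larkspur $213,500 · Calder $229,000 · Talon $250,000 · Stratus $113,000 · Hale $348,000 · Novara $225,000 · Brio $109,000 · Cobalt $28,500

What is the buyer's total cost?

Bids ranked low→high: 28,500 (Cobalt), 109,000 (Brio), 113,000 (Stratus), 188,000 (Cinder), 213,500 (Larkspur), 225,000 (Novara), 229,000 (Calder), …
Lowest 5: Cobalt, Brio, Stratus, Cinder, Larkspur.
First losing bid is Novara's $225,000, which sets the uniform price.
Total cost = 5 × $225,000 = $1,125,000.

Total cost: $1,125,000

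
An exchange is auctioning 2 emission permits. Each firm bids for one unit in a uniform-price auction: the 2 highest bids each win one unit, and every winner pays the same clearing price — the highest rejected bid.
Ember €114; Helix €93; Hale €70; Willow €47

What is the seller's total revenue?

Sorting: 114 (Ember), 93 (Helix), 70 (Hale), 47 (Willow)
The 2 highest are Ember, Helix.
First losing bid is Hale's €70, which sets the uniform price.
Total revenue = 2 × €70 = €140.

Total revenue: €140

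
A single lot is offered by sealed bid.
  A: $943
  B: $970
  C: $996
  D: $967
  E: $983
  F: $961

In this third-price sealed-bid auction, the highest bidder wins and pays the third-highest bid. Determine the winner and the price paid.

Bids in order: 996 (C) > 983 (E) > 970 (B) > 967 (D) > 961 (F) > 943 (A)
C wins; payment is bid #3 in the ranking = $970.

C pays $970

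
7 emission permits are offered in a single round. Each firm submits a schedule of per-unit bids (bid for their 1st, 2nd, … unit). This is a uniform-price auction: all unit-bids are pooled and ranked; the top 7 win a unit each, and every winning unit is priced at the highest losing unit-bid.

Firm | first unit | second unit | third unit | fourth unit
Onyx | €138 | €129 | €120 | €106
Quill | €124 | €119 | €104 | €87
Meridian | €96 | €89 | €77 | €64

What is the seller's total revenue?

Total revenue: €672

All unit-bids, highest first — top 7: 138 (Onyx-1), 129 (Onyx-2), 124 (Quill-1), 120 (Onyx-3), 119 (Quill-2), 106 (Onyx-4), 104 (Quill-3)
The (k+1)-th unit-bid is €96.
Allocation: Onyx 4, Quill 3. Every unit priced at €96.
Revenue = 7 × 96 = €672.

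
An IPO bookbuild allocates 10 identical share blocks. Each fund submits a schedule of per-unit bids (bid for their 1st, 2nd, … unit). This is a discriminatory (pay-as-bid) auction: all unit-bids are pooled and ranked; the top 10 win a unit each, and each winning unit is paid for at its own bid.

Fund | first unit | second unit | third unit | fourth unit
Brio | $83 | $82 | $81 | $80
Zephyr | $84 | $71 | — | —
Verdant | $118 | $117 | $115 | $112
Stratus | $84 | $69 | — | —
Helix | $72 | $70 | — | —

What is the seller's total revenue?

Merging the schedules and taking the best 10: 118 (Verdant-1), 117 (Verdant-2), 115 (Verdant-3), 112 (Verdant-4), 84 (Zephyr-1), 84 (Stratus-1), 83 (Brio-1), 82 (Brio-2), 81 (Brio-3), 80 (Brio-4)
Next rejected bid: $72 (not a price — pay-as-bid).
Each winning unit pays its own bid.
Revenue = 118 + 117 + 115 + 112 + 84 + 84 + 83 + 82 + 81 + 80 = $956.

Total revenue: $956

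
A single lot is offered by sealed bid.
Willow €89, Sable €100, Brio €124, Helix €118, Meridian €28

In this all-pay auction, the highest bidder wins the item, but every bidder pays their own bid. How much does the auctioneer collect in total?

Total revenue: €459

Bids ranked: 124 (Brio) > 118 (Helix) > 100 (Sable) > 89 (Willow) > 28 (Meridian)
Brio wins with the top bid; all bids are sunk regardless.
Every bidder forfeits their bid regardless of winning.
Revenue = 89 + 100 + 124 + 118 + 28 = €459.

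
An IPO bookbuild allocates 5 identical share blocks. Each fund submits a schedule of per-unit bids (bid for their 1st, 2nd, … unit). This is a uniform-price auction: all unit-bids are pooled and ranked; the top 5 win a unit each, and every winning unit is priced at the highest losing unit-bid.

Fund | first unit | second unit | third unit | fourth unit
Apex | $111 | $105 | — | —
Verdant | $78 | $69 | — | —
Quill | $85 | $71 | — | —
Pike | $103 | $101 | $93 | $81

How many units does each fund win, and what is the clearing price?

Pooled unit-bids ranked (top 5): 111 (Apex-1), 105 (Apex-2), 103 (Pike-1), 101 (Pike-2), 93 (Pike-3)
First bid not allocated: $85.
Allocation: Apex 2, Pike 3.

Apex 2, Pike 3; clearing price $85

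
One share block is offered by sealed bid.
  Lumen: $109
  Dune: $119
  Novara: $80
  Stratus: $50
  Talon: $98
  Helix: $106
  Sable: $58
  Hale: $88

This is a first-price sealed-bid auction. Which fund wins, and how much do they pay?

Sorting bids: 119 (Dune) > 109 (Lumen) > 106 (Helix) > 98 (Talon) > 88 (Hale) > 80 (Novara) > …
First-price: Dune pays what they bid, $119.

Dune pays $119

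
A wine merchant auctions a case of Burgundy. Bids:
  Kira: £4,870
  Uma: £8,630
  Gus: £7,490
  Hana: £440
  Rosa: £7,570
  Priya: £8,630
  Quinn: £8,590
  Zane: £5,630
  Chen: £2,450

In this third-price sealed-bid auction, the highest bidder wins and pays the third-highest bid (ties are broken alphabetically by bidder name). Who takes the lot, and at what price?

Rule: the highest bidder wins and pays the third-highest bid.
Bids ranked: 8,630 (Priya) > 8,630 (Uma) > 8,590 (Quinn) > 7,570 (Rosa) > 7,490 (Gus) > 5,630 (Zane) > …
Tie at £8,630 → Priya wins by tie-break.
Priya wins; payment is bid #3 in the ranking = £8,590.

Priya pays £8,590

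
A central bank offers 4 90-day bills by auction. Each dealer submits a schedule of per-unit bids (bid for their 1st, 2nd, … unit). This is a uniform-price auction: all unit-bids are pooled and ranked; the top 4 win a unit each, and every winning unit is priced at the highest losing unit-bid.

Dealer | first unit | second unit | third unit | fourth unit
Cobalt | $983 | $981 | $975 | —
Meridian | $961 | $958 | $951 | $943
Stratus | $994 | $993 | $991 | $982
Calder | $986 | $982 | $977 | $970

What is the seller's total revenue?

Pooled unit-bids ranked (top 4): 994 (Stratus-1), 993 (Stratus-2), 991 (Stratus-3), 986 (Calder-1)
The (k+1)-th unit-bid is $983.
Allocation: Calder 1, Stratus 3. Every unit priced at $983.
Revenue = 4 × 983 = $3,932.

Total revenue: $3,932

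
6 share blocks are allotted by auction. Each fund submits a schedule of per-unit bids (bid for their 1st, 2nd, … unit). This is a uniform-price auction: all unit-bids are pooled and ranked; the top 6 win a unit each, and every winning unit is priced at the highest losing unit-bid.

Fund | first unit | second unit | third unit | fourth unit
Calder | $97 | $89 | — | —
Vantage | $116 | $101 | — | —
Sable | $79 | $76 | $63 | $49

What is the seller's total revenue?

Total revenue: $378

Pooled unit-bids ranked (top 6): 116 (Vantage-1), 101 (Vantage-2), 97 (Calder-1), 89 (Calder-2), 79 (Sable-1), 76 (Sable-2)
The (k+1)-th unit-bid is $63.
Allocation: Calder 2, Sable 2, Vantage 2. Every unit priced at $63.
Revenue = 6 × 63 = $378.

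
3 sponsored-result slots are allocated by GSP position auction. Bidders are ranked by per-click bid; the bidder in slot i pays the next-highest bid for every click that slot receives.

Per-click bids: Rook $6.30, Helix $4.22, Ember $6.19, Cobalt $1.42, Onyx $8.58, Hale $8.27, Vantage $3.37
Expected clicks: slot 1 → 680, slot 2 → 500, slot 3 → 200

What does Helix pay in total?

Helix pays $0.00

Ranked by bid: $8.58 (Onyx) > $8.27 (Hale) > $6.30 (Rook) > $6.19 (Ember) > …
Helix ranks below slot 3 → no slot, pays nothing.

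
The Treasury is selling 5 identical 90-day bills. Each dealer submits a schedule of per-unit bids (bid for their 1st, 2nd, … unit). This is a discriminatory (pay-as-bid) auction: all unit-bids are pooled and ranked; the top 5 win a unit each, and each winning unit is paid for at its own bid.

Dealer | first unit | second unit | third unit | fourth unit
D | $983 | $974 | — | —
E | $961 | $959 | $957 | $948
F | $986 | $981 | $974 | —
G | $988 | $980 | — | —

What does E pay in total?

All unit-bids, highest first — top 5: 988 (G-1), 986 (F-1), 983 (D-1), 981 (F-2), 980 (G-2)
Next rejected bid: $974 (not a price — pay-as-bid).
E wins no units.

E pays $0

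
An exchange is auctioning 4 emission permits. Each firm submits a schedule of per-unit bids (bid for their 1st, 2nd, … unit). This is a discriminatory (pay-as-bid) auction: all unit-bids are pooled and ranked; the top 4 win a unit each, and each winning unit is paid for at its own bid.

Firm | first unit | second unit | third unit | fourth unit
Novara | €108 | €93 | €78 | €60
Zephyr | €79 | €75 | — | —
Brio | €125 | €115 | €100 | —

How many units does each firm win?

Brio 3, Novara 1

All unit-bids, highest first — top 4: 125 (Brio-1), 115 (Brio-2), 108 (Novara-1), 100 (Brio-3)
Next rejected bid: €93 (not a price — pay-as-bid).
Allocation: Brio 3, Novara 1.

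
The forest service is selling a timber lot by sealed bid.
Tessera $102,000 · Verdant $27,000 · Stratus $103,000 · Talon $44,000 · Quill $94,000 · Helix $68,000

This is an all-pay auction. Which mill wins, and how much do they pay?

Rule: the highest bidder wins the item, but every bidder pays their own bid.
Bids ranked: 103,000 (Stratus) > 102,000 (Tessera) > 94,000 (Quill) > 68,000 (Helix) > 44,000 (Talon) > 27,000 (Verdant)
Stratus is highest and takes the item; every bidder forfeits their bid.

Stratus pays $103,000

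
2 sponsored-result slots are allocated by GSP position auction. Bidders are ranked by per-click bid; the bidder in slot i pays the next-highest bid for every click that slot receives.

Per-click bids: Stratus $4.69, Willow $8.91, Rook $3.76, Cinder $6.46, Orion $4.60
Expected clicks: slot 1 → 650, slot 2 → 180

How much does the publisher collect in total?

Sorting advertisers: $8.91 (Willow) > $6.46 (Cinder) > $4.69 (Stratus) > …
Slot 1: Willow pays $6.46 × 650 = $4199.00
Slot 2: Cinder pays $4.69 × 180 = $844.20
Total = $5043.20

Total revenue: $5043.20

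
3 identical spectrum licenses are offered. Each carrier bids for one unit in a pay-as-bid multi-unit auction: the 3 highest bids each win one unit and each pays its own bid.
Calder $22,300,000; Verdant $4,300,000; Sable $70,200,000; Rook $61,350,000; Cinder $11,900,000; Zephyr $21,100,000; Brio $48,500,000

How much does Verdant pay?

Bids ranked high→low: 70,200,000 (Sable), 61,350,000 (Rook), 48,500,000 (Brio), 22,300,000 (Calder), 21,100,000 (Zephyr), …
Winners (3 units): Sable, Rook, Brio.
Verdant does not win → $0.

Verdant pays $0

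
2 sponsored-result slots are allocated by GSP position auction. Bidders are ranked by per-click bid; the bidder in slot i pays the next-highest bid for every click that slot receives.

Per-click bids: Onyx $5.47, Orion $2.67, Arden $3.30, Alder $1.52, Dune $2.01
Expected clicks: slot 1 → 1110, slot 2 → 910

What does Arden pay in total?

Per-click bids in order: $5.47 (Onyx) > $3.30 (Arden) > $2.67 (Orion) > …
Arden holds slot 2 → pays next bid $2.67 × 910 clicks = $2429.70.

Arden pays $2429.70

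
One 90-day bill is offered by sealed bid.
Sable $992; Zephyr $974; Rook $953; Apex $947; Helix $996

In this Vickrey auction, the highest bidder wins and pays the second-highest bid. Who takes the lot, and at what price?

Bids in order: 996 (Helix) > 992 (Sable) > 974 (Zephyr) > 953 (Rook) > 947 (Apex)
Helix is highest; pays the second-highest bid, $992.

Helix pays $992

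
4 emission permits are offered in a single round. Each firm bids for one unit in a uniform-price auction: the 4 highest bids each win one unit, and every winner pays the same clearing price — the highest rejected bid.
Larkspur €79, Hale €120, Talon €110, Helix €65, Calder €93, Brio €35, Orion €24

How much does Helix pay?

Sorting: 120 (Hale), 110 (Talon), 93 (Calder), 79 (Larkspur), 65 (Helix), 35 (Brio), …
Top 4: Hale, Talon, Calder, Larkspur.
First losing bid is Helix's €65, which sets the uniform price.
Helix does not win → pays €0.

Helix pays €0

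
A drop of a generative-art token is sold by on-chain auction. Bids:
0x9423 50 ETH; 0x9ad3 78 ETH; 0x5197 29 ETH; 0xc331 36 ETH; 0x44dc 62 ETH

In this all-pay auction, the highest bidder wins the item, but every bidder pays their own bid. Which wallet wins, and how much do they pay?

Rule: the highest bidder wins the item, but every bidder pays their own bid.
Bids ranked: 78 (0x9ad3) > 62 (0x44dc) > 50 (0x9423) > 36 (0xc331) > 29 (0x5197)
0x9ad3 wins with the top bid; all bids are sunk regardless.

0x9ad3 pays 78 ETH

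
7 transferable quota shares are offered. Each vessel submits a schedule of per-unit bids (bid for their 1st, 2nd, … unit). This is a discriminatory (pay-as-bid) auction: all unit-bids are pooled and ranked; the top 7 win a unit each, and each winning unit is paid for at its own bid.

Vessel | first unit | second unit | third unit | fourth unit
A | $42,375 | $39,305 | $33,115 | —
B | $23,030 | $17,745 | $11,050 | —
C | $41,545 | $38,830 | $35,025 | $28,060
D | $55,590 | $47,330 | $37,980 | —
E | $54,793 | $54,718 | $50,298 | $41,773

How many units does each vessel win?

Merging the schedules and taking the best 7: 55,590 (D-1), 54,793 (E-1), 54,718 (E-2), 50,298 (E-3), 47,330 (D-2), 42,375 (A-1), 41,773 (E-4)
Next rejected bid: $41,545 (not a price — pay-as-bid).
Allocation: A 1, D 2, E 4.

A 1, D 2, E 4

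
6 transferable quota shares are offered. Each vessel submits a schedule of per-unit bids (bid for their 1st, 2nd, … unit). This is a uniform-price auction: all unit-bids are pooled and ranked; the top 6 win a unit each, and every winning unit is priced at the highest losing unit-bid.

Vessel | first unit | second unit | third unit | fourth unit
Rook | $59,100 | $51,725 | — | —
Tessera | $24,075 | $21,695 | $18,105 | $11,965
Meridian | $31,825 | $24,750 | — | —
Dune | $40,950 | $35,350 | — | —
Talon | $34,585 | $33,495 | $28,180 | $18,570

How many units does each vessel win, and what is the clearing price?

Merging the schedules and taking the best 6: 59,100 (Rook-1), 51,725 (Rook-2), 40,950 (Dune-1), 35,350 (Dune-2), 34,585 (Talon-1), 33,495 (Talon-2)
First bid not allocated: $31,825.
Allocation: Dune 2, Rook 2, Talon 2.

Dune 2, Rook 2, Talon 2; clearing price $31,825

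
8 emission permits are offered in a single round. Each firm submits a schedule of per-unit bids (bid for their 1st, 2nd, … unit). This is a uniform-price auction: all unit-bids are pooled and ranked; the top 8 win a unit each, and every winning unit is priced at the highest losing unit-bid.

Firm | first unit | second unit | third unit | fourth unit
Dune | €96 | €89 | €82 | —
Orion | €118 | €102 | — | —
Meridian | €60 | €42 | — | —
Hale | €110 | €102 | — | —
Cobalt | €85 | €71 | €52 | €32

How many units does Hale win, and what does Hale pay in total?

Merging the schedules and taking the best 8: 118 (Orion-1), 110 (Hale-1), 102 (Orion-2), 102 (Hale-2), 96 (Dune-1), 89 (Dune-2), 85 (Cobalt-1), 82 (Dune-3)
First bid not allocated: €71.
Hale wins 2 unit(s) at €71 each.

Hale: 2 units, pays €142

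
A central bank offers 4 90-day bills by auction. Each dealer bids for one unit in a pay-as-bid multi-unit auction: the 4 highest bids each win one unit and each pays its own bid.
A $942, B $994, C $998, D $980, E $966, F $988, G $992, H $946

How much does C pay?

C pays $998

Ordering the bids: 998 (C), 994 (B), 992 (G), 988 (F), 980 (D), 966 (E), …
Winners (4 units): C, B, G, F.
C wins → own bid $998.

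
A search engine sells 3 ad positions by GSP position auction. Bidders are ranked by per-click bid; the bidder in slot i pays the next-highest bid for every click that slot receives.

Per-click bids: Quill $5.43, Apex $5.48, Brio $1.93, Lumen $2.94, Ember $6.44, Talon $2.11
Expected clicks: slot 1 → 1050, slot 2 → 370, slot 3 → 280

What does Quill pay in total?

Sorting advertisers: $6.44 (Ember) > $5.48 (Apex) > $5.43 (Quill) > $2.94 (Lumen) > …
Quill holds slot 3 → pays next bid $2.94 × 280 clicks = $823.20.

Quill pays $823.20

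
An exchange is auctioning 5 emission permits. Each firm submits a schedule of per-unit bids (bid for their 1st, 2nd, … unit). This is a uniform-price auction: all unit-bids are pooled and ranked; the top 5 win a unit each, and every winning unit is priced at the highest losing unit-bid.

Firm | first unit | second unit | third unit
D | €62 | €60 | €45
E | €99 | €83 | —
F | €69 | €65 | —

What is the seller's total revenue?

Total revenue: €300

Pooled unit-bids ranked (top 5): 99 (E-1), 83 (E-2), 69 (F-1), 65 (F-2), 62 (D-1)
The (k+1)-th unit-bid is €60.
Allocation: D 1, E 2, F 2. Every unit priced at €60.
Revenue = 5 × 60 = €300.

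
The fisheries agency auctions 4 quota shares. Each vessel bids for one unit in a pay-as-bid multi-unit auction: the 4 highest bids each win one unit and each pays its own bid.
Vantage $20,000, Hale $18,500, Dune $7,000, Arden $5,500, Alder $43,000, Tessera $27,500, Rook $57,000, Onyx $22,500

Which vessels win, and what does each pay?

Ordering the bids: 57,000 (Rook), 43,000 (Alder), 27,500 (Tessera), 22,500 (Onyx), 20,000 (Vantage), 18,500 (Hale), …
Winners (4 units): Rook, Alder, Tessera, Onyx.
Each winner pays its own bid: Rook $57,000, Alder $43,000, Tessera $27,500, Onyx $22,500.

Rook $57,000, Alder $43,000, Tessera $27,500, Onyx $22,500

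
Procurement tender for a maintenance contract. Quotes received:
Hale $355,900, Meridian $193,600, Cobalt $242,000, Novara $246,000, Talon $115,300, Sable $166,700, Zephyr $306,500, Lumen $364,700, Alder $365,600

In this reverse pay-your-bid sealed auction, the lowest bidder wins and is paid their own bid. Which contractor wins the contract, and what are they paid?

Sorting bids: 115,300 (Talon) < 166,700 (Sable) < 193,600 (Meridian) < 242,000 (Cobalt) < 246,000 (Novara) < 306,500 (Zephyr) < …
Talon is lowest → is paid own bid, $115,300.

Talon is paid $115,300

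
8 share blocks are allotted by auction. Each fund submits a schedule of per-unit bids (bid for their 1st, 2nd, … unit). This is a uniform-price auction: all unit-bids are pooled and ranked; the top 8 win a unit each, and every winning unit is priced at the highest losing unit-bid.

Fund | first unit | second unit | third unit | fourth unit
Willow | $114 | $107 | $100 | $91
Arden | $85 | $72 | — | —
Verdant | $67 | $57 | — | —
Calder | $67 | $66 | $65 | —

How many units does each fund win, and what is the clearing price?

Merging the schedules and taking the best 8: 114 (Willow-1), 107 (Willow-2), 100 (Willow-3), 91 (Willow-4), 85 (Arden-1), 72 (Arden-2), 67 (Verdant-1), 67 (Calder-1)
The (k+1)-th unit-bid is $66.
Allocation: Arden 2, Calder 1, Verdant 1, Willow 4.

Arden 2, Calder 1, Verdant 1, Willow 4; clearing price $66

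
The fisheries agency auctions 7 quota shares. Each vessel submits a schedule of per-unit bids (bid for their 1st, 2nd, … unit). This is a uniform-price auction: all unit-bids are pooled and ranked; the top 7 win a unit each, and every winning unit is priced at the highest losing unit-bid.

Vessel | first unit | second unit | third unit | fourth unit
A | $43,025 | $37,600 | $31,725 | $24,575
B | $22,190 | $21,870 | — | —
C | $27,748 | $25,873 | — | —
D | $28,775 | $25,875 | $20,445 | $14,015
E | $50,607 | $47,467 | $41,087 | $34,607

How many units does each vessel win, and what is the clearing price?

A 3, E 4; clearing price $28,775

Merging the schedules and taking the best 7: 50,607 (E-1), 47,467 (E-2), 43,025 (A-1), 41,087 (E-3), 37,600 (A-2), 34,607 (E-4), 31,725 (A-3)
The (k+1)-th unit-bid is $28,775.
Allocation: A 3, E 4.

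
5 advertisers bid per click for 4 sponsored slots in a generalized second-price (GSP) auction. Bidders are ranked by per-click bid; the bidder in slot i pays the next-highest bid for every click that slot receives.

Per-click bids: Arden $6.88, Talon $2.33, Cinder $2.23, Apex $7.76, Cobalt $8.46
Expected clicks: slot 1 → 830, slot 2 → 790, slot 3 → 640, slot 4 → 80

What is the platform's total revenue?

Total revenue: $13545.60

Per-click bids in order: $8.46 (Cobalt) > $7.76 (Apex) > $6.88 (Arden) > $2.33 (Talon) > $2.23 (Cinder)
Slot 1: Cobalt pays $7.76 × 830 = $6440.80
Slot 2: Apex pays $6.88 × 790 = $5435.20
Slot 3: Arden pays $2.33 × 640 = $1491.20
Slot 4: Talon pays $2.23 × 80 = $178.40
Total = $13545.60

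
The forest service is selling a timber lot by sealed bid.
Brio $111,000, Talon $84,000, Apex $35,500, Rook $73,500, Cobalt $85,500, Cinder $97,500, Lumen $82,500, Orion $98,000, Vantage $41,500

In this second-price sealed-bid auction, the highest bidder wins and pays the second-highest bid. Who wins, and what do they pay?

Second-price sealed-bid auction: the highest bidder wins and pays the second-highest bid.
Bids ranked: 111,000 (Brio) > 98,000 (Orion) > 97,500 (Cinder) > 85,500 (Cobalt) > 84,000 (Talon) > 82,500 (Lumen) > …
Brio is highest; pays the second-highest bid, $98,000.

Brio pays $98,000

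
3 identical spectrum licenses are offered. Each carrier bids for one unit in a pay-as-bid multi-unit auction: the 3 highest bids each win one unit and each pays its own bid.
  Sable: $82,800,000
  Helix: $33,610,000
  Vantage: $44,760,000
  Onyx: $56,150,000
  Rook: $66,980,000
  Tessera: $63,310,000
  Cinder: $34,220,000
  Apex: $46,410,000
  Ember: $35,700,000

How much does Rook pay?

Rook pays $66,980,000

Ordering the bids: 82,800,000 (Sable), 66,980,000 (Rook), 63,310,000 (Tessera), 56,150,000 (Onyx), 46,410,000 (Apex), …
Top 3: Sable, Rook, Tessera.
Rook wins → own bid $66,980,000.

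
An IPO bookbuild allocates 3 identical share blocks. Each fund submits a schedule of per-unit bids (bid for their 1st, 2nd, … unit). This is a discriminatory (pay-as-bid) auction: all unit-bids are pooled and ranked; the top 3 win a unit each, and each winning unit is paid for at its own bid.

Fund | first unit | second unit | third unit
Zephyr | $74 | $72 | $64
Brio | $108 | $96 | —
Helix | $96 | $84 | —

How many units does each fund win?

Brio 2, Helix 1

Pooled unit-bids ranked (top 3): 108 (Brio-1), 96 (Brio-2), 96 (Helix-1)
Next rejected bid: $84 (not a price — pay-as-bid).
Allocation: Brio 2, Helix 1.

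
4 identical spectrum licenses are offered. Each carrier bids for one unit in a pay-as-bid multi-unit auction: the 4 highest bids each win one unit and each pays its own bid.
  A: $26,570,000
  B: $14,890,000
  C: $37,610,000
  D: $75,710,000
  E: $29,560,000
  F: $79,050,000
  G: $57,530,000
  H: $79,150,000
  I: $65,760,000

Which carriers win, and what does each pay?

Ordering the bids: 79,150,000 (H), 79,050,000 (F), 75,710,000 (D), 65,760,000 (I), 57,530,000 (G), 37,610,000 (C), …
Winners (4 units): H, F, D, I.
Each winner pays its own bid: H $79,150,000, F $79,050,000, D $75,710,000, I $65,760,000.

H $79,150,000, F $79,050,000, D $75,710,000, I $65,760,000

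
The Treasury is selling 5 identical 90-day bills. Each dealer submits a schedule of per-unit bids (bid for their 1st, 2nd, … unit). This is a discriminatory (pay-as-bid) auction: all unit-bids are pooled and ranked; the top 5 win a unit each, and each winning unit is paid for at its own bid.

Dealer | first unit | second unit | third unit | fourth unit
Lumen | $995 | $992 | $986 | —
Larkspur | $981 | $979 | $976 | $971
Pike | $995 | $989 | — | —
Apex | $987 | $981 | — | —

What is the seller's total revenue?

Pooled unit-bids ranked (top 5): 995 (Lumen-1), 995 (Pike-1), 992 (Lumen-2), 989 (Pike-2), 987 (Apex-1)
Next rejected bid: $986 (not a price — pay-as-bid).
Each winning unit pays its own bid.
Revenue = 995 + 995 + 992 + 989 + 987 = $4,958.

Total revenue: $4,958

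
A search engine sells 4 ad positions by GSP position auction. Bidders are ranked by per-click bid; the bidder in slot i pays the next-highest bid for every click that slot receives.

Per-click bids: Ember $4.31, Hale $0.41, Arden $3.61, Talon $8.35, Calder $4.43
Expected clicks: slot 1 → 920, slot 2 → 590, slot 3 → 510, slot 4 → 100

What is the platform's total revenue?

Total revenue: $8500.60

Ranked by bid: $8.35 (Talon) > $4.43 (Calder) > $4.31 (Ember) > $3.61 (Arden) > $0.41 (Hale)
Slot 1: Talon pays $4.43 × 920 = $4075.60
Slot 2: Calder pays $4.31 × 590 = $2542.90
Slot 3: Ember pays $3.61 × 510 = $1841.10
Slot 4: Arden pays $0.41 × 100 = $41.00
Total = $8500.60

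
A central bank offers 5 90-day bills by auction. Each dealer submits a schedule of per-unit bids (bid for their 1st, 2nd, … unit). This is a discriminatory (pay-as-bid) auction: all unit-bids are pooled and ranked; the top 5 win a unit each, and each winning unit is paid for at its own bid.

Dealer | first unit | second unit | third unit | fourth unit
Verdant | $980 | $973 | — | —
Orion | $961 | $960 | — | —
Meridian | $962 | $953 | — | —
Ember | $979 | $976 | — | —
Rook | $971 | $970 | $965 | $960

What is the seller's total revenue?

Total revenue: $4,879

Merging the schedules and taking the best 5: 980 (Verdant-1), 979 (Ember-1), 976 (Ember-2), 973 (Verdant-2), 971 (Rook-1)
Next rejected bid: $970 (not a price — pay-as-bid).
Each winning unit pays its own bid.
Revenue = 980 + 979 + 976 + 973 + 971 = $4,879.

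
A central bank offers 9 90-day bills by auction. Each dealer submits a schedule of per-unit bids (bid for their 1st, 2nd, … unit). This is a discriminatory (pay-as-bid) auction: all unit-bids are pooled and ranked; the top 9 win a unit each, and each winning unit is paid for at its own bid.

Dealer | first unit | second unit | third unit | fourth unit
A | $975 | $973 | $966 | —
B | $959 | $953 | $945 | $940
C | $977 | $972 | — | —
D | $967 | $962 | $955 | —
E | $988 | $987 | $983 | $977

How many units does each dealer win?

Merging the schedules and taking the best 9: 988 (E-1), 987 (E-2), 983 (E-3), 977 (C-1), 977 (E-4), 975 (A-1), 973 (A-2), 972 (C-2), 967 (D-1)
Next rejected bid: $966 (not a price — pay-as-bid).
Allocation: A 2, C 2, D 1, E 4.

A 2, C 2, D 1, E 4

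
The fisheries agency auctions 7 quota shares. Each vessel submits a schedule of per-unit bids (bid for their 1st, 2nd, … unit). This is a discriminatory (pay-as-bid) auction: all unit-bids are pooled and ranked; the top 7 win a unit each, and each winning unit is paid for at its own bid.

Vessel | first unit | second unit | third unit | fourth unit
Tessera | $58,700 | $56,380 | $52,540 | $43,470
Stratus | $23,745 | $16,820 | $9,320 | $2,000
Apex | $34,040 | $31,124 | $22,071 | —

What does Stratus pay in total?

Merging the schedules and taking the best 7: 58,700 (Tessera-1), 56,380 (Tessera-2), 52,540 (Tessera-3), 43,470 (Tessera-4), 34,040 (Apex-1), 31,124 (Apex-2), 23,745 (Stratus-1)
Next rejected bid: $22,071 (not a price — pay-as-bid).
Stratus's winning unit-bids: 23,745 = $23,745.

Stratus pays $23,745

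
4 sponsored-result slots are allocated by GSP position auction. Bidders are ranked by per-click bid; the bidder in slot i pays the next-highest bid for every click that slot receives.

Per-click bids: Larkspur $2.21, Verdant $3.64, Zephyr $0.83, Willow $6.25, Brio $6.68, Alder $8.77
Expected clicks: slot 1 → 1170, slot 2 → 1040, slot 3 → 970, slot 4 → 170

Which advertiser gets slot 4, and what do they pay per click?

Ranked by bid: $8.77 (Alder) > $6.68 (Brio) > $6.25 (Willow) > $3.64 (Verdant) > $2.21 (Larkspur) > …
Slot 4 goes to the fourth-ranked bidder, Verdant, who pays the next bid down: $2.21/click.

Verdant; $2.21 per click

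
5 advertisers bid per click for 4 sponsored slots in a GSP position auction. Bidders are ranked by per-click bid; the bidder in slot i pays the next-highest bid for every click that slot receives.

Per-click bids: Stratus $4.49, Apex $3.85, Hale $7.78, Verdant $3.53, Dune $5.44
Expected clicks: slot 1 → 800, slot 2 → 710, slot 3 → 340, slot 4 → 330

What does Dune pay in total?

Sorting advertisers: $7.78 (Hale) > $5.44 (Dune) > $4.49 (Stratus) > $3.85 (Apex) > $3.53 (Verdant)
Dune holds slot 2 → pays next bid $4.49 × 710 clicks = $3187.90.

Dune pays $3187.90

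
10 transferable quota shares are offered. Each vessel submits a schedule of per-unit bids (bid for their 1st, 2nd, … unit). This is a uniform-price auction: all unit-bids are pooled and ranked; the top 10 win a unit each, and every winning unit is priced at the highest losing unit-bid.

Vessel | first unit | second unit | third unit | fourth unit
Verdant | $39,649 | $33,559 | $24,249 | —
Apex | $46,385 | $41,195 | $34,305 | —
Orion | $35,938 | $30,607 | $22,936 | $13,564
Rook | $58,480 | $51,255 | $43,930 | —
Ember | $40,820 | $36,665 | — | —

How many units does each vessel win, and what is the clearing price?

Merging the schedules and taking the best 10: 58,480 (Rook-1), 51,255 (Rook-2), 46,385 (Apex-1), 43,930 (Rook-3), 41,195 (Apex-2), 40,820 (Ember-1), 39,649 (Verdant-1), 36,665 (Ember-2), 35,938 (Orion-1), 34,305 (Apex-3)
The (k+1)-th unit-bid is $33,559.
Allocation: Apex 3, Ember 2, Orion 1, Rook 3, Verdant 1.

Apex 3, Ember 2, Orion 1, Rook 3, Verdant 1; clearing price $33,559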